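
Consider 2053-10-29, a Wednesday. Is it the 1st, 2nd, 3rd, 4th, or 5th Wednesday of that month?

Day 29 falls in week ⌈29/7⌉ of the month.
Days 1–7 hold the 1st Wednesday, 8–14 the 2nd, 15–21 the 3rd, 22–28 the 4th, 29–31 the 5th.
29 is in the range for the 5th.

5th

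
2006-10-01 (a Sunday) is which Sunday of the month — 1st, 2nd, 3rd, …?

1st

Day 1 falls in week ⌈1/7⌉ of the month.
Days 1–7 hold the 1st Sunday, 8–14 the 2nd, 15–21 the 3rd, 22–28 the 4th, 29–31 the 5th.
1 is in the range for the 1st.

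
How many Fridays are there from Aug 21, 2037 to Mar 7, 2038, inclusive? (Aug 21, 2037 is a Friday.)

29

Aug 21, 2037 is a Friday; the first Friday on or after it is Aug 21, 2037.
From Aug 21, 2037 to Mar 7, 2038: 10 + 30 + 31 + 30 + 31 + 31 + 28 + 7 = 198 days (rest of Aug, Sep, Oct, Nov, Dec, Jan, Feb, Mar).
198 ÷ 7 = 28 full weeks with remainder 2, so 28 more Fridays after the first → 29.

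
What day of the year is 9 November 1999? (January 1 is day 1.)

Days in months before November: 31 + 28 + 31 + 30 + 31 + 30 + 31 + 31 + 30 + 31 = 304.
Plus 9 days into November → day 313.

313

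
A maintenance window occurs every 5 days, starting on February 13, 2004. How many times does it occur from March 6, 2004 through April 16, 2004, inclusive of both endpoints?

8

Occurrences land 5·i days after February 13, 2004 for i = 0, 1, 2, …
March 6, 2004 is 22 days after the start; 22 ÷ 5 = 4 remainder 2; since the remainder is 2, round up to i = 5. First occurrence in the window: #6 on March 9, 2004 (5×5 = 25 days in).
April 16, 2004 is 63 days after the start; 63 ÷ 5 = 12 remainder 3. Last occurrence in the window: #13 on April 13, 2004.
Occurrences #6 through #13: 8 in total.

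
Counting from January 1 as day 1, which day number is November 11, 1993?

315

Days in months before November: 31 + 28 + 31 + 30 + 31 + 30 + 31 + 31 + 30 + 31 = 304.
Plus 11 days into November → day 315.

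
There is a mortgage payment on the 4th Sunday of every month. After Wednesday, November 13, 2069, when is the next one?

November 2069 starts on a Friday; its first Sunday is the 3rd, so the 4th Sunday is the 24th — November 24, 2069.
November 24, 2069 is after November 13, 2069, so that is the next one.

November 24, 2069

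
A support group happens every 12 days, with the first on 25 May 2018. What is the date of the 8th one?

The 8th occurrence is 7 intervals after the first: 7 × 12 = 84 days after 25 May 2018.
May has 31 days — 6 days to the end of May leaves 78.
June has 30 days (48 left).
July has 31 days (17 left).
17 days into August → 17 August 2018.

17 August 2018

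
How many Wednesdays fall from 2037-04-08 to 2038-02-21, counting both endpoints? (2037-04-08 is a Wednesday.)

2037-04-08 is a Wednesday; the first Wednesday on or after it is 2037-04-08.
From 2037-04-08 to 2038-02-21: 22 + 31 + 30 + 31 + 31 + 30 + 31 + 30 + 31 + 31 + 21 = 319 days (rest of April, May, June, July, August, September, October, November, December, January, February).
319 ÷ 7 = 45 full weeks with remainder 4, so 45 more Wednesdays after the first → 46.

46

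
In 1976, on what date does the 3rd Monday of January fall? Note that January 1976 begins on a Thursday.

January 19, 1976

January 1976 begins on a Thursday, so the first Monday is January 5 (4 days later).
The 3rd Monday is 2 weeks later: 5 + 14 = 19.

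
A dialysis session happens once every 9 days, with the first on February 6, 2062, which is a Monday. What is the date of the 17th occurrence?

The 17th occurrence is 16 intervals after the first: 16 × 9 = 144 days after February 6, 2062.
February has 28 days — 22 days to the end of February leaves 122.
March has 31 days (91 left).
April has 30 days (61 left).
May has 31 days (30 left).
30 days into June → June 30, 2062.

June 30, 2062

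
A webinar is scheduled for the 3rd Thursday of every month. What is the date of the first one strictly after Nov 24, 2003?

Nov 2003 starts on a Saturday; its first Thursday is the 6th, so the 3rd Thursday is the 20th — Nov 20, 2003.
That is not after Nov 24, 2003, so look at Dec 2003.
Dec 2003 starts on a Monday; its first Thursday is the 4th, so the 3rd Thursday is the 18th — Dec 18, 2003.

Dec 18, 2003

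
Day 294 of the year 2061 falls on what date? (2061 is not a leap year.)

Oct 21, 2061

Jan has 31 days (294 − 31 = 263 remain).
Feb has 28 days (263 − 28 = 235 remain).
Mar has 31 days (235 − 31 = 204 remain).
Apr has 30 days (204 − 30 = 174 remain).
May has 31 days (174 − 31 = 143 remain).
Jun has 30 days (143 − 30 = 113 remain).
Jul has 31 days (113 − 31 = 82 remain).
Aug has 31 days (82 − 31 = 51 remain).
Sep has 30 days (51 − 30 = 21 remain).
21 into Oct → Oct 21.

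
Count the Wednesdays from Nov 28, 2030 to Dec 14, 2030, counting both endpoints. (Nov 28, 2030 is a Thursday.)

Nov 28, 2030 is a Thursday; the first Wednesday on or after it is Dec 4, 2030 (6 days later).
From Dec 4, 2030 to Dec 14, 2030 is 14 − 4 = 10 days.
10 ÷ 7 = 1 full weeks with remainder 3, so 1 more Wednesdays after the first → 2.

2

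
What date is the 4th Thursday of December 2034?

28 December 2034

The first Thursday of December 2034 is December 7.
The 4th Thursday is 3 weeks later: 7 + 21 = 28.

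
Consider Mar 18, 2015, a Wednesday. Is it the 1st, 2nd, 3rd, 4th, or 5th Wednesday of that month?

3rd

Day 18 falls in week ⌈18/7⌉ of the month.
Days 1–7 hold the 1st Wednesday, 8–14 the 2nd, 15–21 the 3rd, 22–28 the 4th, 29–31 the 5th.
18 is in the range for the 3rd.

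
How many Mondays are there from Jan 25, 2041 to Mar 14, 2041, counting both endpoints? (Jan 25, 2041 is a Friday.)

Jan 25, 2041 is a Friday; the first Monday on or after it is Jan 28, 2041 (3 days later).
From Jan 28, 2041 to Mar 14, 2041: 3 + 28 + 14 = 45 days (rest of Jan, Feb, Mar).
45 ÷ 7 = 6 full weeks with remainder 3, so 6 more Mondays after the first → 7.

7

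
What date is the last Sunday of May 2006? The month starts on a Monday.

May 28, 2006

May 2006 begins on a Monday, so the first Sunday is May 7 (6 days later).
May 2006 has 31 days. Adding weeks: 7, 14, 21, 28 — the last one ≤ 31 is the 28th.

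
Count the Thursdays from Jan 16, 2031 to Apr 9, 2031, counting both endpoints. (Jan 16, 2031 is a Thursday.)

12

Jan 16, 2031 is a Thursday; the first Thursday on or after it is Jan 16, 2031.
From Jan 16, 2031 to Apr 9, 2031: 15 + 28 + 31 + 9 = 83 days (rest of Jan, Feb, Mar, Apr).
83 ÷ 7 = 11 full weeks with remainder 6, so 11 more Thursdays after the first → 12.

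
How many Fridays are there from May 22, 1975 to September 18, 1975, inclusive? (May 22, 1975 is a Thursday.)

17

May 22, 1975 is a Thursday; the first Friday on or after it is May 23, 1975 (1 day later).
From May 23, 1975 to September 18, 1975: 8 + 30 + 31 + 31 + 18 = 118 days (rest of May, June, July, August, September).
118 ÷ 7 = 16 full weeks with remainder 6, so 16 more Fridays after the first → 17.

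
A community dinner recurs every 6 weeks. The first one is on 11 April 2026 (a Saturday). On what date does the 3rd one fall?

4 July 2026

The 3rd occurrence is 2 intervals after the first: 2 × 42 = 84 days after 11 April 2026.
April has 30 days — 19 days to the end of April leaves 65.
May has 31 days (34 left).
June has 30 days (4 left).
4 days into July → 4 July 2026.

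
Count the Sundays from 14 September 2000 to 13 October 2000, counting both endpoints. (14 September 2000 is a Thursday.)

4

14 September 2000 is a Thursday; the first Sunday on or after it is 17 September 2000 (3 days later).
From 17 September 2000 to 13 October 2000: 13 + 13 = 26 days (rest of September, October).
26 ÷ 7 = 3 full weeks with remainder 5, so 3 more Sundays after the first → 4.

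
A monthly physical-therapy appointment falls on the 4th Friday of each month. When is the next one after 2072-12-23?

December 2072 starts on a Thursday; its first Friday is the 2nd, so the 4th Friday is the 23rd — 2072-12-23.
That is not after 2072-12-23, so look at January 2073.
January 2073 starts on a Sunday; its first Friday is the 6th, so the 4th Friday is the 27th — 2073-01-27.

2073-01-27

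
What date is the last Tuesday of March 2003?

The first Tuesday of March 2003 is March 4.
March 2003 has 31 days. Adding weeks: 4, 11, 18, 25 — the last one ≤ 31 is the 25th.

2003-03-25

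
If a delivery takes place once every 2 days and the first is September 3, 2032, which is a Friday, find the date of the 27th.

The 27th occurrence is 26 intervals after the first: 26 × 2 = 52 days after September 3, 2032.
September has 30 days — 27 days to the end of September leaves 25.
25 days into October → October 25, 2032.

October 25, 2032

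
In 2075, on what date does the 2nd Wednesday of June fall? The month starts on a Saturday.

June 2075 begins on a Saturday, so the first Wednesday is June 5 (4 days later).
The 2nd Wednesday is 1 weeks later: 5 + 7 = 12.

June 12, 2075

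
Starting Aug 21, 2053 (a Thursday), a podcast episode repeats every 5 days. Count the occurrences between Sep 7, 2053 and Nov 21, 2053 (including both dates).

Occurrences land 5·i days after Aug 21, 2053 for i = 0, 1, 2, …
Sep 7, 2053 is 17 days after the start; 17 ÷ 5 = 3 remainder 2; since the remainder is 2, round up to i = 4. First occurrence in the window: #5 on Sep 10, 2053 (4×5 = 20 days in).
Nov 21, 2053 is 92 days after the start; 92 ÷ 5 = 18 remainder 2. Last occurrence in the window: #19 on Nov 19, 2053.
Occurrences #5 through #19: 15 in total.

15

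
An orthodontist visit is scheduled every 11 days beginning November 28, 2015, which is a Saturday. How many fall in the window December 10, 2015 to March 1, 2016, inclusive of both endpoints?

7

Occurrences land 11·i days after November 28, 2015 for i = 0, 1, 2, …
December 10, 2015 is 12 days after the start; 12 ÷ 11 = 1 remainder 1; since the remainder is 1, round up to i = 2. First occurrence in the window: #3 on December 20, 2015 (2×11 = 22 days in).
March 1, 2016 is 94 days after the start; 94 ÷ 11 = 8 remainder 6. Last occurrence in the window: #9 on February 24, 2016.
Occurrences #3 through #9: 7 in total.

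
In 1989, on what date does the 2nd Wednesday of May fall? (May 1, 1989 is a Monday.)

10 May 1989

May 1989 begins on a Monday, so the first Wednesday is May 3 (2 days later).
The 2nd Wednesday is 1 weeks later: 3 + 7 = 10.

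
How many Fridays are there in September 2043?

1 September 2043 is a Tuesday; the first Friday on or after it is 4 September 2043 (3 days later).
From 4 September 2043 to 30 September 2043 is 30 − 4 = 26 days.
26 ÷ 7 = 3 full weeks with remainder 5, so 3 more Fridays after the first → 4.

4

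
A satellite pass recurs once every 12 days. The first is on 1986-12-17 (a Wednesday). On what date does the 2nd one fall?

1986-12-29

The 2nd occurrence is 1 interval after the first: 1 × 12 = 12 days after 1986-12-17.
12 days later is 1986-12-29.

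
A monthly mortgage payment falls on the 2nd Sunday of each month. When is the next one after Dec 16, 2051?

Jan 14, 2052

Dec 2051 starts on a Friday; its first Sunday is the 3rd, so the 2nd Sunday is the 10th — Dec 10, 2051.
That is not after Dec 16, 2051, so look at Jan 2052.
Jan 2052 starts on a Monday; its first Sunday is the 7th, so the 2nd Sunday is the 14th — Jan 14, 2052.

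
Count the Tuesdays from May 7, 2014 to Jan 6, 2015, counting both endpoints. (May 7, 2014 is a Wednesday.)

35

May 7, 2014 is a Wednesday; the first Tuesday on or after it is May 13, 2014 (6 days later).
From May 13, 2014 to Jan 6, 2015: 18 + 30 + 31 + 31 + 30 + 31 + 30 + 31 + 6 = 238 days (rest of May, Jun, Jul, Aug, Sep, Oct, Nov, Dec, Jan).
238 ÷ 7 = 34 full weeks with remainder 0, so 34 more Tuesdays after the first → 35.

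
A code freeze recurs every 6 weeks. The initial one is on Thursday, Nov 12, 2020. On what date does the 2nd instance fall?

Dec 24, 2020

The 2nd occurrence is 1 interval after the first: 1 × 42 = 42 days after Nov 12, 2020.
Nov has 30 days — 18 days to the end of Nov leaves 24.
24 days into Dec → Dec 24, 2020.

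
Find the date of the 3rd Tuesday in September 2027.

21 September 2027

September 2027 begins on a Wednesday, so the first Tuesday is September 7 (6 days later).
The 3rd Tuesday is 2 weeks later: 7 + 14 = 21.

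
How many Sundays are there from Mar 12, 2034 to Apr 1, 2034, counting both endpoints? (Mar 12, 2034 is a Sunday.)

3

Mar 12, 2034 is a Sunday; the first Sunday on or after it is Mar 12, 2034.
From Mar 12, 2034 to Apr 1, 2034: 19 + 1 = 20 days (rest of Mar, Apr).
20 ÷ 7 = 2 full weeks with remainder 6, so 2 more Sundays after the first → 3.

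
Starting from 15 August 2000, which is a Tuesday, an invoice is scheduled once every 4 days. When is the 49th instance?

23 February 2001

The 49th occurrence is 48 intervals after the first: 48 × 4 = 192 days after 15 August 2000.
August has 31 days — 16 days to the end of August leaves 176.
September has 30 days (146 left).
October has 31 days (115 left).
November has 30 days (85 left).
December has 31 days (54 left).
January has 31 days (23 left).
23 days into February → 23 February 2001.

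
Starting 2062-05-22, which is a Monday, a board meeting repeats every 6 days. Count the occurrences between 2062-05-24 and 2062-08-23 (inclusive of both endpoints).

15

Occurrences land 6·i days after 2062-05-22 for i = 0, 1, 2, …
2062-05-24 is 2 days after the start; 2 ÷ 6 = 0 remainder 2; since the remainder is 2, round up to i = 1. First occurrence in the window: #2 on 2062-05-28 (1×6 = 6 days in).
2062-08-23 is 93 days after the start; 93 ÷ 6 = 15 remainder 3. Last occurrence in the window: #16 on 2062-08-20.
Occurrences #2 through #16: 15 in total.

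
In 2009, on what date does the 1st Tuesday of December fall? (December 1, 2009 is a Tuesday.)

2009-12-01

December 2009 begins on a Tuesday, so the first Tuesday is December 1.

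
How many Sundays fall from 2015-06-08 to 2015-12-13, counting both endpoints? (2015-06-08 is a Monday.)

27

2015-06-08 is a Monday; the first Sunday on or after it is 2015-06-14 (6 days later).
From 2015-06-14 to 2015-12-13: 16 + 31 + 31 + 30 + 31 + 30 + 13 = 182 days (rest of June, July, August, September, October, November, December).
182 ÷ 7 = 26 full weeks with remainder 0, so 26 more Sundays after the first → 27.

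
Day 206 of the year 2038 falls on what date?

2038-07-25

January has 31 days (206 − 31 = 175 remain).
February has 28 days (175 − 28 = 147 remain).
March has 31 days (147 − 31 = 116 remain).
April has 30 days (116 − 30 = 86 remain).
May has 31 days (86 − 31 = 55 remain).
June has 30 days (55 − 30 = 25 remain).
25 into July → July 25.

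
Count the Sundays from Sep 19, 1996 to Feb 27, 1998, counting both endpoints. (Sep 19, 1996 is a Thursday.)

75

Sep 19, 1996 is a Thursday; the first Sunday on or after it is Sep 22, 1996 (3 days later).
From Sep 22, 1996 to Feb 27, 1998: 100 + 365 + 58 = 523 days (rest of 1996, 1997, to Feb 27, 1998 in 1998).
523 ÷ 7 = 74 full weeks with remainder 5, so 74 more Sundays after the first → 75.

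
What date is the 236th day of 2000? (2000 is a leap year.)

January has 31 days (236 − 31 = 205 remain).
February has 29 days (205 − 29 = 176 remain).
March has 31 days (176 − 31 = 145 remain).
April has 30 days (145 − 30 = 115 remain).
May has 31 days (115 − 31 = 84 remain).
June has 30 days (84 − 30 = 54 remain).
July has 31 days (54 − 31 = 23 remain).
23 into August → August 23.

23 August 2000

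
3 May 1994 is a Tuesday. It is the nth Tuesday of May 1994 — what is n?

1st

Day 3 falls in week ⌈3/7⌉ of the month.
Days 1–7 hold the 1st Tuesday, 8–14 the 2nd, 15–21 the 3rd, 22–28 the 4th, 29–31 the 5th.
3 is in the range for the 1st.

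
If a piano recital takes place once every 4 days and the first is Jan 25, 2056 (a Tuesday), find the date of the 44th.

Jul 15, 2056

The 44th occurrence is 43 intervals after the first: 43 × 4 = 172 days after Jan 25, 2056.
Jan has 31 days — 6 days to the end of Jan leaves 166.
Feb has 29 days (137 left).
Mar has 31 days (106 left).
Apr has 30 days (76 left).
May has 31 days (45 left).
Jun has 30 days (15 left).
15 days into Jul → Jul 15, 2056.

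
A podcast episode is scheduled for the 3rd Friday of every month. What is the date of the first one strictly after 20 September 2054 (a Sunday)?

16 October 2054

September 2054 starts on a Tuesday; its first Friday is the 4th, so the 3rd Friday is the 18th — 18 September 2054.
That is not after 20 September 2054, so look at October 2054.
October 2054 starts on a Thursday; its first Friday is the 2nd, so the 3rd Friday is the 16th — 16 October 2054.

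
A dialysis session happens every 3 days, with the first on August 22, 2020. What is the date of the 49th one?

The 49th occurrence is 48 intervals after the first: 48 × 3 = 144 days after August 22, 2020.
August has 31 days — 9 days to the end of August leaves 135.
September has 30 days (105 left).
October has 31 days (74 left).
November has 30 days (44 left).
December has 31 days (13 left).
13 days into January → January 13, 2021.

January 13, 2021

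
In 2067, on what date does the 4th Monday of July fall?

The first Monday of July 2067 is July 4.
The 4th Monday is 3 weeks later: 4 + 21 = 25.

25 July 2067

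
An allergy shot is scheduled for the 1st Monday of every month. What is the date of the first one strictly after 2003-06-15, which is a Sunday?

June 2003 starts on a Sunday, so its 1st Monday is 2003-06-02 (1 day in).
That is not after 2003-06-15, so look at July 2003.
July 2003 starts on a Tuesday, so its 1st Monday is 2003-07-07 (6 days in).

2003-07-07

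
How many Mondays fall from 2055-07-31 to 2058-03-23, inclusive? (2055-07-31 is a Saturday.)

2055-07-31 is a Saturday; the first Monday on or after it is 2055-08-02 (2 days later).
From 2055-08-02 to 2058-03-23: 151 + 366 + 365 + 82 = 964 days (rest of 2055, 2056, 2057, to 2058-03-23 in 2058).
964 ÷ 7 = 137 full weeks with remainder 5, so 137 more Mondays after the first → 138.

138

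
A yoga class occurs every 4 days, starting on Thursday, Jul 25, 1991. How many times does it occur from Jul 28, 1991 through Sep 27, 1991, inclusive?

Occurrences land 4·i days after Jul 25, 1991 for i = 0, 1, 2, …
Jul 28, 1991 is 3 days after the start; 3 ÷ 4 = 0 remainder 3; since the remainder is 3, round up to i = 1. First occurrence in the window: #2 on Jul 29, 1991 (1×4 = 4 days in).
Sep 27, 1991 is 64 days after the start; 64 ÷ 4 = 16 remainder 0. Last occurrence in the window: #17 on Sep 27, 1991.
Occurrences #2 through #17: 16 in total.

16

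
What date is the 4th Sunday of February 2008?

February 24, 2008

The first Sunday of February 2008 is February 3.
The 4th Sunday is 3 weeks later: 3 + 21 = 24.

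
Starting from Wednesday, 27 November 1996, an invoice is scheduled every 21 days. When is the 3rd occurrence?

8 January 1997

The 3rd occurrence is 2 intervals after the first: 2 × 21 = 42 days after 27 November 1996.
November has 30 days — 3 days to the end of November leaves 39.
December has 31 days (8 left).
8 days into January → 8 January 1997.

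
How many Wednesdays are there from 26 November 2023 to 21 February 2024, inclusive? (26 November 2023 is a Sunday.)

26 November 2023 is a Sunday; the first Wednesday on or after it is 29 November 2023 (3 days later).
From 29 November 2023 to 21 February 2024: 1 + 31 + 31 + 21 = 84 days (rest of November, December, January, February).
84 ÷ 7 = 12 full weeks with remainder 0, so 12 more Wednesdays after the first → 13.

13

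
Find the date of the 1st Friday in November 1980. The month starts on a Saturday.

November 1980 begins on a Saturday, so the first Friday is November 7 (6 days later).

7 November 1980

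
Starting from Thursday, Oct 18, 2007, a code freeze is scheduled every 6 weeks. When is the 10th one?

Oct 30, 2008

The 10th occurrence is 9 intervals after the first: 9 × 42 = 378 days after Oct 18, 2007.
Oct has 31 days — 13 days to the end of Oct leaves 365.
Nov has 30 days (335 left).
Dec has 31 days (304 left).
Jan has 31 days (273 left).
Feb has 29 days (244 left).
Mar has 31 days (213 left).
Apr has 30 days (183 left).
May has 31 days (152 left).
Jun has 30 days (122 left).
Jul has 31 days (91 left).
Aug has 31 days (60 left).
Sep has 30 days (30 left).
30 days into Oct → Oct 30, 2008.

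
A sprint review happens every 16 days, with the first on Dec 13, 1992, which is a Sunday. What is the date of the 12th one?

Jun 7, 1993

The 12th occurrence is 11 intervals after the first: 11 × 16 = 176 days after Dec 13, 1992.
Dec has 31 days — 18 days to the end of Dec leaves 158.
Jan has 31 days (127 left).
Feb has 28 days (99 left).
Mar has 31 days (68 left).
Apr has 30 days (38 left).
May has 31 days (7 left).
7 days into Jun → Jun 7, 1993.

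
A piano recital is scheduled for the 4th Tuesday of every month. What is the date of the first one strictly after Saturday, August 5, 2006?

August 2006 starts on a Tuesday; its first Tuesday is the 1st, so the 4th Tuesday is the 22nd — August 22, 2006.
August 22, 2006 is after August 5, 2006, so that is the next one.

August 22, 2006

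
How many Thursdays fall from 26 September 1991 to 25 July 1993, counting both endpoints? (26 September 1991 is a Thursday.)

26 September 1991 is a Thursday; the first Thursday on or after it is 26 September 1991.
From 26 September 1991 to 25 July 1993: 96 + 366 + 206 = 668 days (rest of 1991, 1992, to 25 July 1993 in 1993).
668 ÷ 7 = 95 full weeks with remainder 3, so 95 more Thursdays after the first → 96.

96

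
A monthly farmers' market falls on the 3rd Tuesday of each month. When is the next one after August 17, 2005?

August 2005 starts on a Monday; its first Tuesday is the 2nd, so the 3rd Tuesday is the 16th — August 16, 2005.
That is not after August 17, 2005, so look at September 2005.
September 2005 starts on a Thursday; its first Tuesday is the 6th, so the 3rd Tuesday is the 20th — September 20, 2005.

September 20, 2005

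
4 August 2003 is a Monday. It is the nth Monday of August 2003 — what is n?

Day 4 falls in week ⌈4/7⌉ of the month.
Days 1–7 hold the 1st Monday, 8–14 the 2nd, 15–21 the 3rd, 22–28 the 4th, 29–31 the 5th.
4 is in the range for the 1st.

1st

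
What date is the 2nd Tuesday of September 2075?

September 2075 begins on a Sunday, so the first Tuesday is September 3 (2 days later).
The 2nd Tuesday is 1 weeks later: 3 + 7 = 10.

2075-09-10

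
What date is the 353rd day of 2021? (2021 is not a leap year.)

Jan has 31 days (353 − 31 = 322 remain).
Feb has 28 days (322 − 28 = 294 remain).
Mar has 31 days (294 − 31 = 263 remain).
Apr has 30 days (263 − 30 = 233 remain).
May has 31 days (233 − 31 = 202 remain).
Jun has 30 days (202 − 30 = 172 remain).
Jul has 31 days (172 − 31 = 141 remain).
Aug has 31 days (141 − 31 = 110 remain).
Sep has 30 days (110 − 30 = 80 remain).
Oct has 31 days (80 − 31 = 49 remain).
Nov has 30 days (49 − 30 = 19 remain).
19 into Dec → Dec 19.

Dec 19, 2021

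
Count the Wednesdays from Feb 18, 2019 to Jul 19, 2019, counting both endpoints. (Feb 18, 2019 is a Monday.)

Feb 18, 2019 is a Monday; the first Wednesday on or after it is Feb 20, 2019 (2 days later).
From Feb 20, 2019 to Jul 19, 2019: 8 + 31 + 30 + 31 + 30 + 19 = 149 days (rest of Feb, Mar, Apr, May, Jun, Jul).
149 ÷ 7 = 21 full weeks with remainder 2, so 21 more Wednesdays after the first → 22.

22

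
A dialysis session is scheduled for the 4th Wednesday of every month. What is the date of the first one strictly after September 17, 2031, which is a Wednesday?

September 2031 starts on a Monday; its first Wednesday is the 3rd, so the 4th Wednesday is the 24th — September 24, 2031.
September 24, 2031 is after September 17, 2031, so that is the next one.

September 24, 2031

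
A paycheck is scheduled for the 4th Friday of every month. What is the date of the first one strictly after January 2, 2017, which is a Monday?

January 27, 2017

January 2017 starts on a Sunday; its first Friday is the 6th, so the 4th Friday is the 27th — January 27, 2017.
January 27, 2017 is after January 2, 2017, so that is the next one.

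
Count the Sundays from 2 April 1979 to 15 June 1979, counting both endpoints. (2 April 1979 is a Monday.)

2 April 1979 is a Monday; the first Sunday on or after it is 8 April 1979 (6 days later).
From 8 April 1979 to 15 June 1979: 22 + 31 + 15 = 68 days (rest of April, May, June).
68 ÷ 7 = 9 full weeks with remainder 5, so 9 more Sundays after the first → 10.

10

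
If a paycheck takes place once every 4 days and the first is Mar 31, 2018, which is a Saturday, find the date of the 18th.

Jun 7, 2018

The 18th occurrence is 17 intervals after the first: 17 × 4 = 68 days after Mar 31, 2018.
Mar has 31 days — 0 days to the end of Mar leaves 68.
Apr has 30 days (38 left).
May has 31 days (7 left).
7 days into Jun → Jun 7, 2018.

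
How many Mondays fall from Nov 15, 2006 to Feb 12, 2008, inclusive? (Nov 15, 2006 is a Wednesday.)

Nov 15, 2006 is a Wednesday; the first Monday on or after it is Nov 20, 2006 (5 days later).
From Nov 20, 2006 to Feb 12, 2008: 41 + 365 + 43 = 449 days (rest of 2006, 2007, to Feb 12, 2008 in 2008).
449 ÷ 7 = 64 full weeks with remainder 1, so 64 more Mondays after the first → 65.

65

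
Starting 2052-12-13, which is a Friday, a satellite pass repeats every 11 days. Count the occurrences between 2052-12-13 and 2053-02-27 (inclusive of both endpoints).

Occurrences land 11·i days after 2052-12-13 for i = 0, 1, 2, …
The window opens on the start date, so the first occurrence inside is #1 on 2052-12-13.
2053-02-27 is 76 days after the start; 76 ÷ 11 = 6 remainder 10. Last occurrence in the window: #7 on 2053-02-17.
Occurrences #1 through #7: 7 in total.

7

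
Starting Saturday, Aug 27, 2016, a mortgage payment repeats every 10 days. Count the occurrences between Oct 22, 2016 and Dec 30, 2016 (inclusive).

7

Occurrences land 10·i days after Aug 27, 2016 for i = 0, 1, 2, …
Oct 22, 2016 is 56 days after the start; 56 ÷ 10 = 5 remainder 6; since the remainder is 6, round up to i = 6. First occurrence in the window: #7 on Oct 26, 2016 (6×10 = 60 days in).
Dec 30, 2016 is 125 days after the start; 125 ÷ 10 = 12 remainder 5. Last occurrence in the window: #13 on Dec 25, 2016.
Occurrences #7 through #13: 7 in total.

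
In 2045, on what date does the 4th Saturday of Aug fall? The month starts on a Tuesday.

Aug 2045 begins on a Tuesday, so the first Saturday is Aug 5 (4 days later).
The 4th Saturday is 3 weeks later: 5 + 21 = 26.

Aug 26, 2045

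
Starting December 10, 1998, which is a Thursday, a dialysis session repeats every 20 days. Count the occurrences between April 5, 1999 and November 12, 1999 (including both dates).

Occurrences land 20·i days after December 10, 1998 for i = 0, 1, 2, …
April 5, 1999 is 116 days after the start; 116 ÷ 20 = 5 remainder 16; since the remainder is 16, round up to i = 6. First occurrence in the window: #7 on April 9, 1999 (6×20 = 120 days in).
November 12, 1999 is 337 days after the start; 337 ÷ 20 = 16 remainder 17. Last occurrence in the window: #17 on October 26, 1999.
Occurrences #7 through #17: 11 in total.

11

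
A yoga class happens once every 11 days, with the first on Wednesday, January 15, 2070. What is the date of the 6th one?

The 6th occurrence is 5 intervals after the first: 5 × 11 = 55 days after January 15, 2070.
January has 31 days — 16 days to the end of January leaves 39.
February has 28 days (11 left).
11 days into March → March 11, 2070.

March 11, 2070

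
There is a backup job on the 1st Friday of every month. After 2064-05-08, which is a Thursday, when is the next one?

2064-06-06

May 2064 starts on a Thursday, so its 1st Friday is 2064-05-02 (1 day in).
That is not after 2064-05-08, so look at June 2064.
June 2064 starts on a Sunday, so its 1st Friday is 2064-06-06 (5 days in).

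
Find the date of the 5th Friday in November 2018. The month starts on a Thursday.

30 November 2018

November 2018 begins on a Thursday, so the first Friday is November 2 (1 day later).
The 5th Friday is 4 weeks later: 2 + 28 = 30.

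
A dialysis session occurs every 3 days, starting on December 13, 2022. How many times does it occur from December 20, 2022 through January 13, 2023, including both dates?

8

Occurrences land 3·i days after December 13, 2022 for i = 0, 1, 2, …
December 20, 2022 is 7 days after the start; 7 ÷ 3 = 2 remainder 1; since the remainder is 1, round up to i = 3. First occurrence in the window: #4 on December 22, 2022 (3×3 = 9 days in).
January 13, 2023 is 31 days after the start; 31 ÷ 3 = 10 remainder 1. Last occurrence in the window: #11 on January 12, 2023.
Occurrences #4 through #11: 8 in total.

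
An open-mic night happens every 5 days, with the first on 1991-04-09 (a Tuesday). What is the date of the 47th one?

The 47th occurrence is 46 intervals after the first: 46 × 5 = 230 days after 1991-04-09.
April has 30 days — 21 days to the end of April leaves 209.
May has 31 days (178 left).
June has 30 days (148 left).
July has 31 days (117 left).
August has 31 days (86 left).
September has 30 days (56 left).
October has 31 days (25 left).
25 days into November → 1991-11-25.

1991-11-25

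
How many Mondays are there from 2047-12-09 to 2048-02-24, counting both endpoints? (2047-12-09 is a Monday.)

2047-12-09 is a Monday; the first Monday on or after it is 2047-12-09.
From 2047-12-09 to 2048-02-24: 22 + 31 + 24 = 77 days (rest of December, January, February).
77 ÷ 7 = 11 full weeks with remainder 0, so 11 more Mondays after the first → 12.

12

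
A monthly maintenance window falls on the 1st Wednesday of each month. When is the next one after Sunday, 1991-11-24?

November 1991 starts on a Friday, so its 1st Wednesday is 1991-11-06 (5 days in).
That is not after 1991-11-24, so look at December 1991.
December 1991 starts on a Sunday, so its 1st Wednesday is 1991-12-04 (3 days in).

1991-12-04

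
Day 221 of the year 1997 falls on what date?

January has 31 days (221 − 31 = 190 remain).
February has 28 days (190 − 28 = 162 remain).
March has 31 days (162 − 31 = 131 remain).
April has 30 days (131 − 30 = 101 remain).
May has 31 days (101 − 31 = 70 remain).
June has 30 days (70 − 30 = 40 remain).
July has 31 days (40 − 31 = 9 remain).
9 into August → August 9.

1997-08-09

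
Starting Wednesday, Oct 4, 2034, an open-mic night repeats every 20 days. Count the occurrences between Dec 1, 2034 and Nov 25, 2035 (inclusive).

18

Occurrences land 20·i days after Oct 4, 2034 for i = 0, 1, 2, …
Dec 1, 2034 is 58 days after the start; 58 ÷ 20 = 2 remainder 18; since the remainder is 18, round up to i = 3. First occurrence in the window: #4 on Dec 3, 2034 (3×20 = 60 days in).
Nov 25, 2035 is 417 days after the start; 417 ÷ 20 = 20 remainder 17. Last occurrence in the window: #21 on Nov 8, 2035.
Occurrences #4 through #21: 18 in total.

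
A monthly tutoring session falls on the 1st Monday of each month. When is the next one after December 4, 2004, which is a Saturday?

December 6, 2004

December 2004 starts on a Wednesday, so its 1st Monday is December 6, 2004 (5 days in).
December 6, 2004 is after December 4, 2004, so that is the next one.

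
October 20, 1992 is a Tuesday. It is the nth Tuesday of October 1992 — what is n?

Day 20 falls in week ⌈20/7⌉ of the month.
Days 1–7 hold the 1st Tuesday, 8–14 the 2nd, 15–21 the 3rd, 22–28 the 4th, 29–31 the 5th.
20 is in the range for the 3rd.

3rd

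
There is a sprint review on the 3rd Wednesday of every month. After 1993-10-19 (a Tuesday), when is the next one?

October 1993 starts on a Friday; its first Wednesday is the 6th, so the 3rd Wednesday is the 20th — 1993-10-20.
1993-10-20 is after 1993-10-19, so that is the next one.

1993-10-20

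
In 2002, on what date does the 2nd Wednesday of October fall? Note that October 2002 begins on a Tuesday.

October 2002 begins on a Tuesday, so the first Wednesday is October 2 (1 day later).
The 2nd Wednesday is 1 weeks later: 2 + 7 = 9.

2002-10-09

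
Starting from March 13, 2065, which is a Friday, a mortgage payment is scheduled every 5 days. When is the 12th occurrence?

The 12th occurrence is 11 intervals after the first: 11 × 5 = 55 days after March 13, 2065.
March has 31 days — 18 days to the end of March leaves 37.
April has 30 days (7 left).
7 days into May → May 7, 2065.

May 7, 2065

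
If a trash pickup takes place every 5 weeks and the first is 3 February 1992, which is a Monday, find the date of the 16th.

12 July 1993

The 16th occurrence is 15 intervals after the first: 15 × 35 = 525 days after 3 February 1992.
February has 29 days — 26 days to the end of February leaves 499.
From end of February to end of 1992 is 306 days (193 left).
January has 31 days (162 left).
February has 28 days (134 left).
March has 31 days (103 left).
April has 30 days (73 left).
May has 31 days (42 left).
June has 30 days (12 left).
12 days into July → 12 July 1993.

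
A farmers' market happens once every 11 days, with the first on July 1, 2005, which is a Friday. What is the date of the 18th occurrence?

January 4, 2006

The 18th occurrence is 17 intervals after the first: 17 × 11 = 187 days after July 1, 2005.
July has 31 days — 30 days to the end of July leaves 157.
August has 31 days (126 left).
September has 30 days (96 left).
October has 31 days (65 left).
November has 30 days (35 left).
December has 31 days (4 left).
4 days into January → January 4, 2006.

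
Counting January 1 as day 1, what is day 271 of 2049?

2049-09-28

January has 31 days (271 − 31 = 240 remain).
February has 28 days (240 − 28 = 212 remain).
March has 31 days (212 − 31 = 181 remain).
April has 30 days (181 − 30 = 151 remain).
May has 31 days (151 − 31 = 120 remain).
June has 30 days (120 − 30 = 90 remain).
July has 31 days (90 − 31 = 59 remain).
August has 31 days (59 − 31 = 28 remain).
28 into September → September 28.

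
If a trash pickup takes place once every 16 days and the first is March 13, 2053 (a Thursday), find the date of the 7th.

The 7th occurrence is 6 intervals after the first: 6 × 16 = 96 days after March 13, 2053.
March has 31 days — 18 days to the end of March leaves 78.
April has 30 days (48 left).
May has 31 days (17 left).
17 days into June → June 17, 2053.

June 17, 2053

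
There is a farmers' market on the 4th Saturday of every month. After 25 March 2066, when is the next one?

March 2066 starts on a Monday; its first Saturday is the 6th, so the 4th Saturday is the 27th — 27 March 2066.
27 March 2066 is after 25 March 2066, so that is the next one.

27 March 2066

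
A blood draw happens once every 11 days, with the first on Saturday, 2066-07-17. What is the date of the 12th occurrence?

2066-11-15

The 12th occurrence is 11 intervals after the first: 11 × 11 = 121 days after 2066-07-17.
July has 31 days — 14 days to the end of July leaves 107.
August has 31 days (76 left).
September has 30 days (46 left).
October has 31 days (15 left).
15 days into November → 2066-11-15.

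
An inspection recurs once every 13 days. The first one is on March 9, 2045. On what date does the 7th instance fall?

The 7th occurrence is 6 intervals after the first: 6 × 13 = 78 days after March 9, 2045.
March has 31 days — 22 days to the end of March leaves 56.
April has 30 days (26 left).
26 days into May → May 26, 2045.

May 26, 2045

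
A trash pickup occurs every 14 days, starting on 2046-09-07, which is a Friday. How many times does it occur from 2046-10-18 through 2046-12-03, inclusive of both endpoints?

4

Occurrences land 14·i days after 2046-09-07 for i = 0, 1, 2, …
2046-10-18 is 41 days after the start; 41 ÷ 14 = 2 remainder 13; since the remainder is 13, round up to i = 3. First occurrence in the window: #4 on 2046-10-19 (3×14 = 42 days in).
2046-12-03 is 87 days after the start; 87 ÷ 14 = 6 remainder 3. Last occurrence in the window: #7 on 2046-11-30.
Occurrences #4 through #7: 4 in total.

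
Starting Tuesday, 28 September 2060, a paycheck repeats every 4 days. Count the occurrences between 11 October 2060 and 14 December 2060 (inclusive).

Occurrences land 4·i days after 28 September 2060 for i = 0, 1, 2, …
11 October 2060 is 13 days after the start; 13 ÷ 4 = 3 remainder 1; since the remainder is 1, round up to i = 4. First occurrence in the window: #5 on 14 October 2060 (4×4 = 16 days in).
14 December 2060 is 77 days after the start; 77 ÷ 4 = 19 remainder 1. Last occurrence in the window: #20 on 13 December 2060.
Occurrences #5 through #20: 16 in total.

16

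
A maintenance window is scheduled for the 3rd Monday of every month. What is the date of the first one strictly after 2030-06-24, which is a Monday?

June 2030 starts on a Saturday; its first Monday is the 3rd, so the 3rd Monday is the 17th — 2030-06-17.
That is not after 2030-06-24, so look at July 2030.
July 2030 starts on a Monday; its first Monday is the 1st, so the 3rd Monday is the 15th — 2030-07-15.

2030-07-15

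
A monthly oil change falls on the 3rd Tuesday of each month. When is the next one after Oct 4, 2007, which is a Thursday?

Oct 16, 2007

Oct 2007 starts on a Monday; its first Tuesday is the 2nd, so the 3rd Tuesday is the 16th — Oct 16, 2007.
Oct 16, 2007 is after Oct 4, 2007, so that is the next one.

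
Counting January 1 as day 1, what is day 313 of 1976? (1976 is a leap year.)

Jan has 31 days (313 − 31 = 282 remain).
Feb has 29 days (282 − 29 = 253 remain).
Mar has 31 days (253 − 31 = 222 remain).
Apr has 30 days (222 − 30 = 192 remain).
May has 31 days (192 − 31 = 161 remain).
Jun has 30 days (161 − 30 = 131 remain).
Jul has 31 days (131 − 31 = 100 remain).
Aug has 31 days (100 − 31 = 69 remain).
Sep has 30 days (69 − 30 = 39 remain).
Oct has 31 days (39 − 31 = 8 remain).
8 into Nov → Nov 8.

Nov 8, 1976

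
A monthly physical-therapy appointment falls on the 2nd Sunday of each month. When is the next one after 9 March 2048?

12 April 2048

March 2048 starts on a Sunday; its first Sunday is the 1st, so the 2nd Sunday is the 8th — 8 March 2048.
That is not after 9 March 2048, so look at April 2048.
April 2048 starts on a Wednesday; its first Sunday is the 5th, so the 2nd Sunday is the 12th — 12 April 2048.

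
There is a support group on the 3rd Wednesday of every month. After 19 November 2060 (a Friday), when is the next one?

15 December 2060

November 2060 starts on a Monday; its first Wednesday is the 3rd, so the 3rd Wednesday is the 17th — 17 November 2060.
That is not after 19 November 2060, so look at December 2060.
December 2060 starts on a Wednesday; its first Wednesday is the 1st, so the 3rd Wednesday is the 15th — 15 December 2060.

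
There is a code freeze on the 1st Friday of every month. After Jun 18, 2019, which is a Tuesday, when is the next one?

Jun 2019 starts on a Saturday, so its 1st Friday is Jun 7, 2019 (6 days in).
That is not after Jun 18, 2019, so look at Jul 2019.
Jul 2019 starts on a Monday, so its 1st Friday is Jul 5, 2019 (4 days in).

Jul 5, 2019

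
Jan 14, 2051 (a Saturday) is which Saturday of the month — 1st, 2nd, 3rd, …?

2nd

Day 14 falls in week ⌈14/7⌉ of the month.
Days 1–7 hold the 1st Saturday, 8–14 the 2nd, 15–21 the 3rd, 22–28 the 4th, 29–31 the 5th.
14 is in the range for the 2nd.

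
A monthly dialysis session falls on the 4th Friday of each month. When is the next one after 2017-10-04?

October 2017 starts on a Sunday; its first Friday is the 6th, so the 4th Friday is the 27th — 2017-10-27.
2017-10-27 is after 2017-10-04, so that is the next one.

2017-10-27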